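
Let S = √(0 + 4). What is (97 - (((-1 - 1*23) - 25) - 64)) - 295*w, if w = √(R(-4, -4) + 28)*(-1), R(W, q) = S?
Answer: 210 + 295*√30 ≈ 1825.8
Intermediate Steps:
S = 2 (S = √4 = 2)
R(W, q) = 2
w = -√30 (w = √(2 + 28)*(-1) = √30*(-1) = -√30 ≈ -5.4772)
(97 - (((-1 - 1*23) - 25) - 64)) - 295*w = (97 - (((-1 - 1*23) - 25) - 64)) - (-295)*√30 = (97 - (((-1 - 23) - 25) - 64)) + 295*√30 = (97 - ((-24 - 25) - 64)) + 295*√30 = (97 - (-49 - 64)) + 295*√30 = (97 - 1*(-113)) + 295*√30 = (97 + 113) + 295*√30 = 210 + 295*√30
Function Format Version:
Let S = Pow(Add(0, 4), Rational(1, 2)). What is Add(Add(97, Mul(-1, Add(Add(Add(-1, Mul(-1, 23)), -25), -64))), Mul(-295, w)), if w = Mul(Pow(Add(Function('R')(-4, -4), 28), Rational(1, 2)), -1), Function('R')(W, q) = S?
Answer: Add(210, Mul(295, Pow(30, Rational(1, 2)))) ≈ 1825.8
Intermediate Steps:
S = 2 (S = Pow(4, Rational(1, 2)) = 2)
Function('R')(W, q) = 2
w = Mul(-1, Pow(30, Rational(1, 2))) (w = Mul(Pow(Add(2, 28), Rational(1, 2)), -1) = Mul(Pow(30, Rational(1, 2)), -1) = Mul(-1, Pow(30, Rational(1, 2))) ≈ -5.4772)
Add(Add(97, Mul(-1, Add(Add(Add(-1, Mul(-1, 23)), -25), -64))), Mul(-295, w)) = Add(Add(97, Mul(-1, Add(Add(Add(-1, Mul(-1, 23)), -25), -64))), Mul(-295, Mul(-1, Pow(30, Rational(1, 2))))) = Add(Add(97, Mul(-1, Add(Add(Add(-1, -23), -25), -64))), Mul(295, Pow(30, Rational(1, 2)))) = Add(Add(97, Mul(-1, Add(Add(-24, -25), -64))), Mul(295, Pow(30, Rational(1, 2)))) = Add(Add(97, Mul(-1, Add(-49, -64))), Mul(295, Pow(30, Rational(1, 2)))) = Add(Add(97, Mul(-1, -113)), Mul(295, Pow(30, Rational(1, 2)))) = Add(Add(97, 113), Mul(295, Pow(30, Rational(1, 2)))) = Add(210, Mul(295, Pow(30, Rational(1, 2))))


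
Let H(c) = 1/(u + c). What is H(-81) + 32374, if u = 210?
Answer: 4176247/129 ≈ 32374.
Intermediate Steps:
H(c) = 1/(210 + c)
H(-81) + 32374 = 1/(210 - 81) + 32374 = 1/129 + 32374 = 4176247/129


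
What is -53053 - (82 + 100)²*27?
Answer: -947401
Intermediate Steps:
-53053 - (82 + 100)²*27 = -53053 - 182²*27 = -53053 - 33124*27 = -53053 - 1*894348 = -53053 - 894348 = -947401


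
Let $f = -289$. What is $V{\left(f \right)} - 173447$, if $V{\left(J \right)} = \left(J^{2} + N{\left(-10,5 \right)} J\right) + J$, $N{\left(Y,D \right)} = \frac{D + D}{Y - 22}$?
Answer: $- \frac{1441995}{16} \approx -90125.0$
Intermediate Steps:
$N{\left(Y,D \right)} = \frac{2 D}{-22 + Y}$
$V{\left(J \right)} = J^{2} + \frac{11 J}{16}$ ($V{\left(J \right)} = \left(J^{2} + 2 \cdot 5 \frac{1}{-22 - 10} J\right) + J = \left(J^{2} + 2 \cdot 5 \frac{1}{-32} J\right) + J = \left(J^{2} + 2 \cdot 5 \left(- \frac{1}{32}\right) J\right) + J = \left(J^{2} - \frac{5 J}{16}\right) + J = J^{2} + \frac{11 J}{16}$)
$V{\left(f \right)} - 173447 = \frac{1}{16} \left(-289\right) \left(11 + 16 \left(-289\right)\right) - 173447 = \frac{1}{16} \left(-289\right) \left(11 - 4624\right) - 173447 = \frac{1}{16} \left(-289\right) \left(-4613\right) - 173447 = \frac{1333157}{16} - 173447 = - \frac{1441995}{16}$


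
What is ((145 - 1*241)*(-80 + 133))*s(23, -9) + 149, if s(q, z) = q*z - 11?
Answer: 1109333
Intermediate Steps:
s(q, z) = -11 + q*z
((145 - 1*241)*(-80 + 133))*s(23, -9) + 149 = ((145 - 1*241)*(-80 + 133))*(-11 + 23*(-9)) + 149 = ((145 - 241)*53)*(-11 - 207) + 149 = -96*53*(-218) + 149 = -5088*(-218) + 149 = 1109184 + 149 = 1109333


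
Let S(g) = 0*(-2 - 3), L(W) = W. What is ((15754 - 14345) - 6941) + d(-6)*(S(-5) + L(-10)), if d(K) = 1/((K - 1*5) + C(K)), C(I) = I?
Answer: -94034/17 ≈ -5531.4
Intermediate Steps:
d(K) = 1/(-5 + 2*K) (d(K) = 1/((K - 1*5) + K) = 1/((K - 5) + K) = 1/((-5 + K) + K) = 1/(-5 + 2*K))
S(g) = 0 (S(g) = 0*(-5) = 0)
((15754 - 14345) - 6941) + d(-6)*(S(-5) + L(-10)) = ((15754 - 14345) - 6941) + (0 - 10)/(-5 + 2*(-6)) = (1409 - 6941) - 10/(-5 - 12) = -5532 - 10/(-17) = -5532 - 1/17*(-10) = -5532 + 10/17 = -94034/17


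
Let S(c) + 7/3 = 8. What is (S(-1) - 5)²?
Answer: 4/9 ≈ 0.44444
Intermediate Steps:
S(c) = 17/3 (S(c) = -7/3 + 8 = 17/3)
(S(-1) - 5)² = (17/3 - 5)² = (⅔)² = 4/9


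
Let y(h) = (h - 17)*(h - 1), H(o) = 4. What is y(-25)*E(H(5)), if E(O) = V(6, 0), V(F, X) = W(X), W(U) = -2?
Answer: -2184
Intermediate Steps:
y(h) = (-1 + h)*(-17 + h) (y(h) = (-17 + h)*(-1 + h) = (-1 + h)*(-17 + h))
V(F, X) = -2
E(O) = -2
y(-25)*E(H(5)) = (17 + (-25)² - 18*(-25))*(-2) = (17 + 625 + 450)*(-2) = 1092*(-2) = -2184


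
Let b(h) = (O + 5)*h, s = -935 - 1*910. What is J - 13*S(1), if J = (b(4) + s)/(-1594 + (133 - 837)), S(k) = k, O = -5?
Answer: -9343/766 ≈ -12.197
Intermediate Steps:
s = -1845 (s = -935 - 910 = -1845)
b(h) = 0 (b(h) = (-5 + 5)*h = 0*h = 0)
J = 615/766 (J = (0 - 1845)/(-1594 + (133 - 837)) = -1845/(-1594 - 704) = -1845/(-2298) = -1845*(-1/2298) = 615/766 ≈ 0.80287)
J - 13*S(1) = 615/766 - 13*1 = 615/766 - 13 = -9343/766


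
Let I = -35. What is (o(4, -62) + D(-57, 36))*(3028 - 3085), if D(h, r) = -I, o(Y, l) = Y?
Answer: -2223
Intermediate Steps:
D(h, r) = 35 (D(h, r) = -1*(-35) = 35)
(o(4, -62) + D(-57, 36))*(3028 - 3085) = (4 + 35)*(3028 - 3085) = 39*(-57) = -2223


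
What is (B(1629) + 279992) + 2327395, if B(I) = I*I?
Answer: 5261028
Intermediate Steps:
B(I) = I²
(B(1629) + 279992) + 2327395 = (1629² + 279992) + 2327395 = (2653641 + 279992) + 2327395 = 2933633 + 2327395 = 5261028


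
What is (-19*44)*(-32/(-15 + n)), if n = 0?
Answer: -26752/15 ≈ -1783.5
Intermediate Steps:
(-19*44)*(-32/(-15 + n)) = (-19*44)*(-32/(-15 + 0)) = -(-26752)/(-15) = -(-26752)*(-1)/15 = -836*32/15 = -26752/15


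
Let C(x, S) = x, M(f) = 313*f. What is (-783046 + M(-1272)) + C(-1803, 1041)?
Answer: -1182985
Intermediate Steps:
(-783046 + M(-1272)) + C(-1803, 1041) = (-783046 + 313*(-1272)) - 1803 = (-783046 - 398136) - 1803 = -1181182 - 1803 = -1182985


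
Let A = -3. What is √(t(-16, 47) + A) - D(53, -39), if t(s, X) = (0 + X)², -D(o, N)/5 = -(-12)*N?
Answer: -2340 + √2206 ≈ -2293.0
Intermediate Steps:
D(o, N) = -60*N (D(o, N) = -(-30)*(-2*N) = -60*N)
t(s, X) = X²
√(t(-16, 47) + A) - D(53, -39) = √(47² - 3) - (-60)*(-39) = √(2209 - 3) - 1*2340 = √2206 - 2340 = -2340 + √2206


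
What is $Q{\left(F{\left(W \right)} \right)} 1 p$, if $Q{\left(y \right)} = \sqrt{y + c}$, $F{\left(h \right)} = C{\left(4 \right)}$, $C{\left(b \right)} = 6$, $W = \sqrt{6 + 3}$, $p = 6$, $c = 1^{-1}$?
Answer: $6 \sqrt{7} \approx 15.875$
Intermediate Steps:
$c = 1$
$W = 3$ ($W = \sqrt{9} = 3$)
$F{\left(h \right)} = 6$
$Q{\left(y \right)} = \sqrt{1 + y}$ ($Q{\left(y \right)} = \sqrt{y + 1} = \sqrt{1 + y}$)
$Q{\left(F{\left(W \right)} \right)} 1 p = \sqrt{1 + 6} \cdot 1 \cdot 6 = \sqrt{7} \cdot 1 \cdot 6 = \sqrt{7} \cdot 6 = 6 \sqrt{7}$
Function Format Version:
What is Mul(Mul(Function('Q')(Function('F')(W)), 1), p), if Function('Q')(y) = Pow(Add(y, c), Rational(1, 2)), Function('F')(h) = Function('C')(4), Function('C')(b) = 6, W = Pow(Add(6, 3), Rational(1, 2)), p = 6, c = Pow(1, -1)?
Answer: Mul(6, Pow(7, Rational(1, 2))) ≈ 15.875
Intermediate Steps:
c = 1
W = 3 (W = Pow(9, Rational(1, 2)) = 3)
Function('F')(h) = 6
Function('Q')(y) = Pow(Add(1, y), Rational(1, 2)) (Function('Q')(y) = Pow(Add(y, 1), Rational(1, 2)) = Pow(Add(1, y), Rational(1, 2)))
Mul(Mul(Function('Q')(Function('F')(W)), 1), p) = Mul(Mul(Pow(Add(1, 6), Rational(1, 2)), 1), 6) = Mul(Mul(Pow(7, Rational(1, 2)), 1), 6) = Mul(Pow(7, Rational(1, 2)), 6) = Mul(6, Pow(7, Rational(1, 2)))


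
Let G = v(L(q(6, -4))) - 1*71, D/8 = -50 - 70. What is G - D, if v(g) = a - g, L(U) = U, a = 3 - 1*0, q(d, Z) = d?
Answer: 886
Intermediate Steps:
a = 3 (a = 3 + 0 = 3)
D = -960 (D = 8*(-50 - 70) = 8*(-120) = -960)
v(g) = 3 - g
G = -74 (G = (3 - 1*6) - 1*71 = (3 - 6) - 71 = -3 - 71 = -74)
G - D = -74 - 1*(-960) = -74 + 960 = 886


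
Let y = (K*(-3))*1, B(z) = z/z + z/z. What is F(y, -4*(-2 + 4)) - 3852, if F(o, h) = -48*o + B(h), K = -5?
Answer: -4570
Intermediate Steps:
B(z) = 2 (B(z) = 1 + 1 = 2)
y = 15 (y = -5*(-3)*1 = 15*1 = 15)
F(o, h) = 2 - 48*o (F(o, h) = -48*o + 2 = 2 - 48*o)
F(y, -4*(-2 + 4)) - 3852 = (2 - 48*15) - 3852 = (2 - 720) - 3852 = -718 - 3852 = -4570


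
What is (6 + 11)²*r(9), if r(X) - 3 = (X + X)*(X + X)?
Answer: 94503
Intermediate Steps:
r(X) = 3 + 4*X² (r(X) = 3 + (X + X)*(X + X) = 3 + (2*X)*(2*X) = 3 + 4*X²)
(6 + 11)²*r(9) = (6 + 11)²*(3 + 4*9²) = 17²*(3 + 4*81) = 289*(3 + 324) = 289*327 = 94503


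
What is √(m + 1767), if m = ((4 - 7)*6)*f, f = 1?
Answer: √1749 ≈ 41.821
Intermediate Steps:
m = -18 (m = ((4 - 7)*6)*1 = -3*6*1 = -18*1 = -18)
√(m + 1767) = √(-18 + 1767) = √1749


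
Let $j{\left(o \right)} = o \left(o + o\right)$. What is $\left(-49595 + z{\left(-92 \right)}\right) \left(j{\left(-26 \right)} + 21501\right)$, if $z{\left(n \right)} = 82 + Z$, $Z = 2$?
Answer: $-1131474883$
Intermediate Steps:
$j{\left(o \right)} = 2 o^{2}$ ($j{\left(o \right)} = o 2 o = 2 o^{2}$)
$z{\left(n \right)} = 84$ ($z{\left(n \right)} = 82 + 2 = 84$)
$\left(-49595 + z{\left(-92 \right)}\right) \left(j{\left(-26 \right)} + 21501\right) = \left(-49595 + 84\right) \left(2 \left(-26\right)^{2} + 21501\right) = - 49511 \left(2 \cdot 676 + 21501\right) = - 49511 \left(1352 + 21501\right) = \left(-49511\right) 22853 = -1131474883$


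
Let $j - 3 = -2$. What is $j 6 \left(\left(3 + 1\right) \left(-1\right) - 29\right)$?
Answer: $-198$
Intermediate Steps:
$j = 1$ ($j = 3 - 2 = 1$)
$j 6 \left(\left(3 + 1\right) \left(-1\right) - 29\right) = 1 \cdot 6 \left(\left(3 + 1\right) \left(-1\right) - 29\right) = 6 \left(4 \left(-1\right) - 29\right) = 6 \left(-4 - 29\right) = 6 \left(-33\right) = -198$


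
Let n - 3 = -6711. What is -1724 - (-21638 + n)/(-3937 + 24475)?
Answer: -17689583/10269 ≈ -1722.6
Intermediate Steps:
n = -6708 (n = 3 - 6711 = -6708)
-1724 - (-21638 + n)/(-3937 + 24475) = -1724 - (-21638 - 6708)/(-3937 + 24475) = -1724 - (-28346)/20538 = -1724 - 1*(-14173/10269) = -1724 + 14173/10269 = -17689583/10269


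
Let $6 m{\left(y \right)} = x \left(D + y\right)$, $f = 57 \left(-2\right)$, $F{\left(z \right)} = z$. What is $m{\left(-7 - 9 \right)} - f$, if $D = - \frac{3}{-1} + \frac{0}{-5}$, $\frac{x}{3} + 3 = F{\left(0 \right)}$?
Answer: $\frac{267}{2} \approx 133.5$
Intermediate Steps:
$x = -9$ ($x = -9 + 3 \cdot 0 = -9 + 0 = -9$)
$D = 3$ ($D = \left(-3\right) \left(-1\right) + 0 \left(- \frac{1}{5}\right) = 3 + 0 = 3$)
$f = -114$
$m{\left(y \right)} = - \frac{9}{2} - \frac{3 y}{2}$ ($m{\left(y \right)} = \frac{\left(-9\right) \left(3 + y\right)}{6} = \frac{-27 - 9 y}{6} = - \frac{9}{2} - \frac{3 y}{2}$)
$m{\left(-7 - 9 \right)} - f = \left(- \frac{9}{2} - \frac{3 \left(-7 - 9\right)}{2}\right) - -114 = \left(- \frac{9}{2} - -24\right) + 114 = \left(- \frac{9}{2} + 24\right) + 114 = \frac{39}{2} + 114 = \frac{267}{2}$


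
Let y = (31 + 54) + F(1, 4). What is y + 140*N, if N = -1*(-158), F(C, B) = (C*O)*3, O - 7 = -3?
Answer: 22217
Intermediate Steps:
O = 4 (O = 7 - 3 = 4)
F(C, B) = 12*C (F(C, B) = (C*4)*3 = (4*C)*3 = 12*C)
N = 158
y = 97 (y = (31 + 54) + 12*1 = 85 + 12 = 97)
y + 140*N = 97 + 140*158 = 97 + 22120 = 22217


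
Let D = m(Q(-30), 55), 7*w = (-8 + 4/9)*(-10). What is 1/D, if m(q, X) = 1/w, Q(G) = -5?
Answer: 680/63 ≈ 10.794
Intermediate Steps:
w = 680/63 (w = ((-8 + 4/9)*(-10))/7 = (-68/9*(-10))/7 = (1/7)*(680/9) = 680/63 ≈ 10.794)
m(q, X) = 63/680 (m(q, X) = 1/(680/63) = 63/680)
D = 63/680 ≈ 0.092647
1/D = 1/(63/680) = 680/63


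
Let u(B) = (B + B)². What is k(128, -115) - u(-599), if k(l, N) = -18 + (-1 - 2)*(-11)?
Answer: -1435189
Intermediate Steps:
k(l, N) = 15 (k(l, N) = -18 - 3*(-11) = -18 + 33 = 15)
u(B) = 4*B² (u(B) = (2*B)² = 4*B²)
k(128, -115) - u(-599) = 15 - 4*(-599)² = 15 - 4*358801 = 15 - 1*1435204 = 15 - 1435204 = -1435189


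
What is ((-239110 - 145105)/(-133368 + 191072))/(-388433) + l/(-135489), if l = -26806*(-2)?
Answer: -1201614700543049/3036869120719848 ≈ -0.39568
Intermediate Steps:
l = 53612 (l = -2062*(-26) = 53612)
((-239110 - 145105)/(-133368 + 191072))/(-388433) + l/(-135489) = ((-239110 - 145105)/(-133368 + 191072))/(-388433) + 53612/(-135489) = -384215/57704*(-1/388433) + 53612*(-1/135489) = -384215*1/57704*(-1/388433) - 53612/135489 = -384215/57704*(-1/388433) - 53612/135489 = 384215/22414137832 - 53612/135489 = -1201614700543049/3036869120719848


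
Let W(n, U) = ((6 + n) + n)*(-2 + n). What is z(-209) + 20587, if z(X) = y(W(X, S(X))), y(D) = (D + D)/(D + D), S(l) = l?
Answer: 20588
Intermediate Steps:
W(n, U) = (-2 + n)*(6 + 2*n) (W(n, U) = (6 + 2*n)*(-2 + n) = (-2 + n)*(6 + 2*n))
y(D) = 1 (y(D) = (2*D)/((2*D)) = (2*D)*(1/(2*D)) = 1)
z(X) = 1
z(-209) + 20587 = 1 + 20587 = 20588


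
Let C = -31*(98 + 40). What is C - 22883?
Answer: -27161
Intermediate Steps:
C = -4278 (C = -31*138 = -4278)
C - 22883 = -4278 - 22883 = -27161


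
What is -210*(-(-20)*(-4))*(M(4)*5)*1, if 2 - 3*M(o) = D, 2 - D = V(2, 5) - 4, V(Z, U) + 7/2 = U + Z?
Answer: -14000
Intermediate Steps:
V(Z, U) = -7/2 + U + Z (V(Z, U) = -7/2 + (U + Z) = -7/2 + U + Z)
D = 5/2 (D = 2 - ((-7/2 + 5 + 2) - 4) = 2 - (7/2 - 4) = 2 - 1*(-½) = 2 + ½ = 5/2 ≈ 2.5000)
M(o) = -⅙ (M(o) = ⅔ - ⅓*5/2 = ⅔ - ⅚ = -⅙)
-210*(-(-20)*(-4))*(M(4)*5)*1 = -210*(-(-20)*(-4))*-⅙*5*1 = -210*(-5*16)*(-⅚*1) = -(-16800)*(-5)/6 = -210*200/3 = -14000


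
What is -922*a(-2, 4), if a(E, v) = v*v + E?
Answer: -12908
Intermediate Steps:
a(E, v) = E + v**2 (a(E, v) = v**2 + E = E + v**2)
-922*a(-2, 4) = -922*(-2 + 4**2) = -922*(-2 + 16) = -922*14 = -12908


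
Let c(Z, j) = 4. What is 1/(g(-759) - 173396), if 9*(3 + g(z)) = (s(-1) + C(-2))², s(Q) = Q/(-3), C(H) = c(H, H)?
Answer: -81/14045150 ≈ -5.7671e-6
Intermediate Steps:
C(H) = 4
s(Q) = -Q/3 (s(Q) = Q*(-⅓) = -Q/3)
g(z) = -74/81 (g(z) = -3 + (-⅓*(-1) + 4)²/9 = -3 + (⅓ + 4)²/9 = -3 + (13/3)²/9 = -3 + (⅑)*(169/9) = -3 + 169/81 = -74/81)
1/(g(-759) - 173396) = 1/(-74/81 - 173396) = 1/(-14045150/81) = -81/14045150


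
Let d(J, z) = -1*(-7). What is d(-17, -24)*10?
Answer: 70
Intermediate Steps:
d(J, z) = 7
d(-17, -24)*10 = 7*10 = 70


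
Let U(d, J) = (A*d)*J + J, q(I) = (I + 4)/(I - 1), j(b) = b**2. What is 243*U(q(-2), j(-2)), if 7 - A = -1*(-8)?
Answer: 1620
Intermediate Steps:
A = -1 (A = 7 - (-1)*(-8) = 7 - 1*8 = 7 - 8 = -1)
q(I) = (4 + I)/(-1 + I)
U(d, J) = J - J*d (U(d, J) = (-d)*J + J = -J*d + J = J - J*d)
243*U(q(-2), j(-2)) = 243*((-2)**2*(1 - (4 - 2)/(-1 - 2))) = 243*(4*(1 - 2/(-3))) = 243*(4*(1 - (-1)*2/3)) = 243*(4*(1 - 1*(-2/3))) = 243*(4*(1 + 2/3)) = 243*(4*(5/3)) = 243*(20/3) = 1620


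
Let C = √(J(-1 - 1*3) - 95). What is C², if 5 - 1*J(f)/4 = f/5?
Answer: -359/5 ≈ -71.800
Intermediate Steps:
J(f) = 20 - 4*f/5
C = I*√1795/5 (C = √((20 - 4*(-1 - 1*3)/5) - 95) = √((20 - 4*(-1 - 3)/5) - 95) = √((20 - ⅘*(-4)) - 95) = √((20 + 16/5) - 95) = √(116/5 - 95) = √(-359/5) = I*√1795/5 ≈ 8.4735*I)
C² = (I*√1795/5)² = -359/5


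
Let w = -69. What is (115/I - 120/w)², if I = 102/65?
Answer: 30977760025/5503716 ≈ 5628.5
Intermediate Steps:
I = 102/65 (I = 102*(1/65) = 102/65 ≈ 1.5692)
(115/I - 120/w)² = (115/(102/65) - 120/(-69))² = (115*(65/102) - 120*(-1/69))² = (7475/102 + 40/23)² = (176005/2346)² = 30977760025/5503716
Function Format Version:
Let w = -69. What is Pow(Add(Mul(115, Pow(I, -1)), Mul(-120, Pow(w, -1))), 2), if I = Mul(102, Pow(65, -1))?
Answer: Rational(30977760025, 5503716) ≈ 5628.5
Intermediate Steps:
I = Rational(102, 65) (I = Mul(102, Rational(1, 65)) = Rational(102, 65) ≈ 1.5692)
Pow(Add(Mul(115, Pow(I, -1)), Mul(-120, Pow(w, -1))), 2) = Pow(Add(Mul(115, Pow(Rational(102, 65), -1)), Mul(-120, Pow(-69, -1))), 2) = Pow(Add(Mul(115, Rational(65, 102)), Mul(-120, Rational(-1, 69))), 2) = Pow(Add(Rational(7475, 102), Rational(40, 23)), 2) = Pow(Rational(176005, 2346), 2) = Rational(30977760025, 5503716)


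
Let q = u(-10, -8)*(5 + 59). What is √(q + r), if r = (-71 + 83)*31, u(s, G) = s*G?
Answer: 2*√1373 ≈ 74.108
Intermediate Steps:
u(s, G) = G*s
r = 372 (r = 12*31 = 372)
q = 5120 (q = (-8*(-10))*(5 + 59) = 80*64 = 5120)
√(q + r) = √(5120 + 372) = √5492 = 2*√1373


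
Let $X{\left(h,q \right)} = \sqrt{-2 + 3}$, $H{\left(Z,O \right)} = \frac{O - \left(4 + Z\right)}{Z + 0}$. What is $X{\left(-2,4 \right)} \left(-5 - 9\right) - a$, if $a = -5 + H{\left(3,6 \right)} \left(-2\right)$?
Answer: $- \frac{29}{3} \approx -9.6667$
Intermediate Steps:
$H{\left(Z,O \right)} = \frac{-4 + O - Z}{Z}$
$X{\left(h,q \right)} = 1$ ($X{\left(h,q \right)} = \sqrt{1} = 1$)
$a = - \frac{13}{3}$ ($a = -5 + \frac{-4 + 6 - 3}{3} \left(-2\right) = -5 + \frac{1}{3} \left(-1\right) \left(-2\right) = -5 - - \frac{2}{3} = -5 + \frac{2}{3} = - \frac{13}{3} \approx -4.3333$)
$X{\left(-2,4 \right)} \left(-5 - 9\right) - a = 1 \left(-5 - 9\right) - - \frac{13}{3} = 1 \left(-14\right) + \frac{13}{3} = -14 + \frac{13}{3} = - \frac{29}{3}$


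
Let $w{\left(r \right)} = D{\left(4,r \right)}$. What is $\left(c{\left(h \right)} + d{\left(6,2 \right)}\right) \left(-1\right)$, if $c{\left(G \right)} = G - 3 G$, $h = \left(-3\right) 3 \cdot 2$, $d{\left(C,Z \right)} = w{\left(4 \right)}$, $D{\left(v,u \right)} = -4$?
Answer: $-32$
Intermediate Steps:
$w{\left(r \right)} = -4$
$d{\left(C,Z \right)} = -4$
$h = -18$ ($h = \left(-9\right) 2 = -18$)
$c{\left(G \right)} = - 2 G$
$\left(c{\left(h \right)} + d{\left(6,2 \right)}\right) \left(-1\right) = \left(\left(-2\right) \left(-18\right) - 4\right) \left(-1\right) = \left(36 - 4\right) \left(-1\right) = 32 \left(-1\right) = -32$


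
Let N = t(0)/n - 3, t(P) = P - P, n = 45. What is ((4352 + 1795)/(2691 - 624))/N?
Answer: -683/689 ≈ -0.99129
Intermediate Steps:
t(P) = 0
N = -3 (N = 0/45 - 3 = 0*(1/45) - 3 = 0 - 3 = -3)
((4352 + 1795)/(2691 - 624))/N = ((4352 + 1795)/(2691 - 624))/(-3) = (6147/2067)*(-⅓) = (6147*(1/2067))*(-⅓) = (2049/689)*(-⅓) = -683/689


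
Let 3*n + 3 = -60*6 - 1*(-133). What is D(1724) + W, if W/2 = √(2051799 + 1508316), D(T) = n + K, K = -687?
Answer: -2291/3 + 2*√3560115 ≈ 3010.0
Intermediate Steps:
n = -230/3 (n = -1 + (-60*6 - 1*(-133))/3 = -1 + (-360 + 133)/3 = -1 + (⅓)*(-227) = -1 - 227/3 = -230/3 ≈ -76.667)
D(T) = -2291/3 (D(T) = -230/3 - 687 = -2291/3)
W = 2*√3560115 (W = 2*√(2051799 + 1508316) = 2*√3560115 ≈ 3773.7)
D(1724) + W = -2291/3 + 2*√3560115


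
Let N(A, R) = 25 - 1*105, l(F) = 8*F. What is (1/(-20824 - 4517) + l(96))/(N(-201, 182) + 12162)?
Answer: 19461887/306169962 ≈ 0.063566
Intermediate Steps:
N(A, R) = -80 (N(A, R) = 25 - 105 = -80)
(1/(-20824 - 4517) + l(96))/(N(-201, 182) + 12162) = (1/(-20824 - 4517) + 8*96)/(-80 + 12162) = (1/(-25341) + 768)/12082 = (-1/25341 + 768)*(1/12082) = (19461887/25341)*(1/12082) = 19461887/306169962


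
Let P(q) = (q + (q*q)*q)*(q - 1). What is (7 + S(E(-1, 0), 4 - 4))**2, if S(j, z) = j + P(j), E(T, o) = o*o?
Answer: 49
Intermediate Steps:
P(q) = (-1 + q)*(q + q**3) (P(q) = (q + q**2*q)*(-1 + q) = (q + q**3)*(-1 + q) = (-1 + q)*(q + q**3))
E(T, o) = o**2
S(j, z) = j + j*(-1 + j + j**3 - j**2)
(7 + S(E(-1, 0), 4 - 4))**2 = (7 + (0**2)**2*(1 + (0**2)**2 - 1*0**2))**2 = (7 + 0**2*(1 + 0**2 - 1*0))**2 = (7 + 0*(1 + 0 + 0))**2 = (7 + 0*1)**2 = (7 + 0)**2 = 7**2 = 49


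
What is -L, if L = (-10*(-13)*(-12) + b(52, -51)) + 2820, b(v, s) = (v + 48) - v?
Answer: -1308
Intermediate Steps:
b(v, s) = 48 (b(v, s) = (48 + v) - v = 48)
L = 1308 (L = (-10*(-13)*(-12) + 48) + 2820 = (130*(-12) + 48) + 2820 = (-1560 + 48) + 2820 = -1512 + 2820 = 1308)
-L = -1*1308 = -1308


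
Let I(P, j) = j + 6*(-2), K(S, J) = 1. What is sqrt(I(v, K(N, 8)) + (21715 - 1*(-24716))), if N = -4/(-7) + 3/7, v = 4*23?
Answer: 2*sqrt(11605) ≈ 215.45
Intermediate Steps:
v = 92
N = 1 (N = -4*(-1/7) + 3*(1/7) = 4/7 + 3/7 = 1)
I(P, j) = -12 + j (I(P, j) = j - 12 = -12 + j)
sqrt(I(v, K(N, 8)) + (21715 - 1*(-24716))) = sqrt((-12 + 1) + (21715 - 1*(-24716))) = sqrt(-11 + (21715 + 24716)) = sqrt(-11 + 46431) = sqrt(46420) = 2*sqrt(11605)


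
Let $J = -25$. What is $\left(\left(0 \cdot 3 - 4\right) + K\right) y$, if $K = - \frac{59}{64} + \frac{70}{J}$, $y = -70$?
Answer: $\frac{17297}{32} \approx 540.53$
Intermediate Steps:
$K = - \frac{1191}{320}$ ($K = - \frac{59}{64} + \frac{70}{-25} = \left(-59\right) \frac{1}{64} + 70 \left(- \frac{1}{25}\right) = - \frac{59}{64} - \frac{14}{5} = - \frac{1191}{320} \approx -3.7219$)
$\left(\left(0 \cdot 3 - 4\right) + K\right) y = \left(\left(0 \cdot 3 - 4\right) - \frac{1191}{320}\right) \left(-70\right) = \left(\left(0 - 4\right) - \frac{1191}{320}\right) \left(-70\right) = \left(-4 - \frac{1191}{320}\right) \left(-70\right) = \left(- \frac{2471}{320}\right) \left(-70\right) = \frac{17297}{32}$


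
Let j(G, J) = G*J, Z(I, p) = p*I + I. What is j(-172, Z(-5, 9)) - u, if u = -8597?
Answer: 17197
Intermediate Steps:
Z(I, p) = I + I*p (Z(I, p) = I*p + I = I + I*p)
j(-172, Z(-5, 9)) - u = -(-860)*(1 + 9) - 1*(-8597) = -(-860)*10 + 8597 = -172*(-50) + 8597 = 8600 + 8597 = 17197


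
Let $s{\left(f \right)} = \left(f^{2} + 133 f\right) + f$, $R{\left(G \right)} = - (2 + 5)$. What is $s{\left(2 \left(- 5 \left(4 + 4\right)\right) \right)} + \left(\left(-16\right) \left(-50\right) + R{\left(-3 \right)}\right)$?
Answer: $-3527$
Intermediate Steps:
$R{\left(G \right)} = -7$ ($R{\left(G \right)} = \left(-1\right) 7 = -7$)
$s{\left(f \right)} = f^{2} + 134 f$
$s{\left(2 \left(- 5 \left(4 + 4\right)\right) \right)} + \left(\left(-16\right) \left(-50\right) + R{\left(-3 \right)}\right) = 2 \left(- 5 \left(4 + 4\right)\right) \left(134 + 2 \left(- 5 \left(4 + 4\right)\right)\right) - -793 = 2 \left(\left(-5\right) 8\right) \left(134 + 2 \left(\left(-5\right) 8\right)\right) + \left(800 - 7\right) = 2 \left(-40\right) \left(134 + 2 \left(-40\right)\right) + 793 = - 80 \left(134 - 80\right) + 793 = \left(-80\right) 54 + 793 = -4320 + 793 = -3527$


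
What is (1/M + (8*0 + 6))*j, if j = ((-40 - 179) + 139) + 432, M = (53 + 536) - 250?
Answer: 716320/339 ≈ 2113.0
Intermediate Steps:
M = 339 (M = 589 - 250 = 339)
j = 352 (j = (-219 + 139) + 432 = -80 + 432 = 352)
(1/M + (8*0 + 6))*j = (1/339 + (8*0 + 6))*352 = (1/339 + (0 + 6))*352 = (1/339 + 6)*352 = (2035/339)*352 = 716320/339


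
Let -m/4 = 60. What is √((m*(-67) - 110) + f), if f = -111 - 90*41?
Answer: √12169 ≈ 110.31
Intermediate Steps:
m = -240 (m = -4*60 = -240)
f = -3801 (f = -111 - 3690 = -3801)
√((m*(-67) - 110) + f) = √((-240*(-67) - 110) - 3801) = √((16080 - 110) - 3801) = √(15970 - 3801) = √12169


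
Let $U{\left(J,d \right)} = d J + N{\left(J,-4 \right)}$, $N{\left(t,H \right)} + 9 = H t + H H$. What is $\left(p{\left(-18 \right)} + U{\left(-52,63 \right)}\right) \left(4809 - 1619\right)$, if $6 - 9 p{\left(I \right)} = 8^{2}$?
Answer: $- \frac{88066330}{9} \approx -9.7852 \cdot 10^{6}$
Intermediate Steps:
$p{\left(I \right)} = - \frac{58}{9}$ ($p{\left(I \right)} = \frac{2}{3} - \frac{8^{2}}{9} = \frac{2}{3} - \frac{64}{9} = - \frac{58}{9}$)
$N{\left(t,H \right)} = -9 + H^{2} + H t$ ($N{\left(t,H \right)} = -9 + \left(H t + H H\right) = -9 + \left(H t + H^{2}\right) = -9 + \left(H^{2} + H t\right) = -9 + H^{2} + H t$)
$U{\left(J,d \right)} = 7 - 4 J + J d$ ($U{\left(J,d \right)} = d J - \left(9 - 16 + 4 J\right) = J d - \left(-7 + 4 J\right) = 7 - 4 J + J d$)
$\left(p{\left(-18 \right)} + U{\left(-52,63 \right)}\right) \left(4809 - 1619\right) = \left(- \frac{58}{9} - 3061\right) \left(4809 - 1619\right) = \left(- \frac{58}{9} + \left(7 + 208 - 3276\right)\right) 3190 = \left(- \frac{58}{9} - 3061\right) 3190 = \left(- \frac{27607}{9}\right) 3190 = - \frac{88066330}{9}$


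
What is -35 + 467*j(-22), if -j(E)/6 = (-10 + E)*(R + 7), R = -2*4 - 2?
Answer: -269027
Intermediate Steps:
R = -10 (R = -8 - 2 = -10)
j(E) = -180 + 18*E (j(E) = -6*(-10 + E)*(-10 + 7) = -6*(-10 + E)*(-3) = -6*(30 - 3*E) = -180 + 18*E)
-35 + 467*j(-22) = -35 + 467*(-180 + 18*(-22)) = -35 + 467*(-180 - 396) = -35 + 467*(-576) = -35 - 268992 = -269027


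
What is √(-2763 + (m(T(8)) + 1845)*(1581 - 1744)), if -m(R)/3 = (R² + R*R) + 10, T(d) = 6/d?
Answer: I*√4768926/4 ≈ 545.95*I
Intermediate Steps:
m(R) = -30 - 6*R² (m(R) = -3*((R² + R*R) + 10) = -3*((R² + R²) + 10) = -3*(2*R² + 10) = -3*(10 + 2*R²) = -30 - 6*R²)
√(-2763 + (m(T(8)) + 1845)*(1581 - 1744)) = √(-2763 + ((-30 - 6*(6/8)²) + 1845)*(1581 - 1744)) = √(-2763 + ((-30 - 6*(6*(⅛))²) + 1845)*(-163)) = √(-2763 + ((-30 - 6*(¾)²) + 1845)*(-163)) = √(-2763 + ((-30 - 6*9/16) + 1845)*(-163)) = √(-2763 + ((-30 - 27/8) + 1845)*(-163)) = √(-2763 + (-267/8 + 1845)*(-163)) = √(-2763 + (14493/8)*(-163)) = √(-2763 - 2362359/8) = √(-2384463/8) = I*√4768926/4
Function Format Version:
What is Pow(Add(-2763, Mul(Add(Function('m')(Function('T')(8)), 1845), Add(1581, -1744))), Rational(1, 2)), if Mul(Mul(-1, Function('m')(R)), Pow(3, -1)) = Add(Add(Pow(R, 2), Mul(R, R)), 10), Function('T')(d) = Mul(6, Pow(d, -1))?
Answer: Mul(Rational(1, 4), I, Pow(4768926, Rational(1, 2))) ≈ Mul(545.95, I)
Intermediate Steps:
Function('m')(R) = Add(-30, Mul(-6, Pow(R, 2))) (Function('m')(R) = Mul(-3, Add(Add(Pow(R, 2), Mul(R, R)), 10)) = Mul(-3, Add(Add(Pow(R, 2), Pow(R, 2)), 10)) = Mul(-3, Add(Mul(2, Pow(R, 2)), 10)) = Mul(-3, Add(10, Mul(2, Pow(R, 2)))) = Add(-30, Mul(-6, Pow(R, 2))))
Pow(Add(-2763, Mul(Add(Function('m')(Function('T')(8)), 1845), Add(1581, -1744))), Rational(1, 2)) = Pow(Add(-2763, Mul(Add(Add(-30, Mul(-6, Pow(Mul(6, Pow(8, -1)), 2))), 1845), Add(1581, -1744))), Rational(1, 2)) = Pow(Add(-2763, Mul(Add(Add(-30, Mul(-6, Pow(Mul(6, Rational(1, 8)), 2))), 1845), -163)), Rational(1, 2)) = Pow(Add(-2763, Mul(Add(Add(-30, Mul(-6, Pow(Rational(3, 4), 2))), 1845), -163)), Rational(1, 2)) = Pow(Add(-2763, Mul(Add(Add(-30, Mul(-6, Rational(9, 16))), 1845), -163)), Rational(1, 2)) = Pow(Add(-2763, Mul(Add(Add(-30, Rational(-27, 8)), 1845), -163)), Rational(1, 2)) = Pow(Add(-2763, Mul(Add(Rational(-267, 8), 1845), -163)), Rational(1, 2)) = Pow(Add(-2763, Mul(Rational(14493, 8), -163)), Rational(1, 2)) = Pow(Add(-2763, Rational(-2362359, 8)), Rational(1, 2)) = Pow(Rational(-2384463, 8), Rational(1, 2)) = Mul(Rational(1, 4), I, Pow(4768926, Rational(1, 2)))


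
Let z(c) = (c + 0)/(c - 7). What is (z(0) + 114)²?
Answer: 12996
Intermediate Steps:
z(c) = c/(-7 + c)
(z(0) + 114)² = (0/(-7 + 0) + 114)² = (0/(-7) + 114)² = (0*(-⅐) + 114)² = (0 + 114)² = 114² = 12996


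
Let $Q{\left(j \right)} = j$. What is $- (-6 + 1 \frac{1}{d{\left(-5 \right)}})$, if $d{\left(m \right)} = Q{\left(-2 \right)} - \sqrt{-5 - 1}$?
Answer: $\frac{31}{5} - \frac{i \sqrt{6}}{10} \approx 6.2 - 0.24495 i$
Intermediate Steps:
$d{\left(m \right)} = -2 - i \sqrt{6}$ ($d{\left(m \right)} = -2 - \sqrt{-5 - 1} = -2 - \sqrt{-6} = -2 - i \sqrt{6}$)
$- (-6 + 1 \frac{1}{d{\left(-5 \right)}}) = - (-6 + 1 \frac{1}{-2 - i \sqrt{6}}) = - (-6 + \frac{1}{-2 - i \sqrt{6}}) = 6 - \frac{1}{-2 - i \sqrt{6}}$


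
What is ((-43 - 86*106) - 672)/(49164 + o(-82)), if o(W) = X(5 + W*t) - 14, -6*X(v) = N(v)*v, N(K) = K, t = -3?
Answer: -58986/231899 ≈ -0.25436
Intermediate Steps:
X(v) = -v**2/6 (X(v) = -v*v/6 = -v**2/6)
o(W) = -14 - (5 - 3*W)**2/6 (o(W) = -(5 + W*(-3))**2/6 - 14 = -(5 - 3*W)**2/6 - 14 = -14 - (5 - 3*W)**2/6)
((-43 - 86*106) - 672)/(49164 + o(-82)) = ((-43 - 86*106) - 672)/(49164 + (-14 - (-5 + 3*(-82))**2/6)) = ((-43 - 9116) - 672)/(49164 + (-14 - (-5 - 246)**2/6)) = (-9159 - 672)/(49164 + (-14 - 1/6*(-251)**2)) = -9831/(49164 + (-14 - 1/6*63001)) = -9831/(49164 + (-14 - 63001/6)) = -9831/(49164 - 63085/6) = -9831/231899/6 = -9831*6/231899 = -58986/231899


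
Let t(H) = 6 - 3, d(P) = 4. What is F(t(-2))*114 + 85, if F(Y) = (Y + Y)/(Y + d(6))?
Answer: 1279/7 ≈ 182.71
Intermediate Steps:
t(H) = 3
F(Y) = 2*Y/(4 + Y) (F(Y) = (Y + Y)/(Y + 4) = (2*Y)/(4 + Y) = 2*Y/(4 + Y))
F(t(-2))*114 + 85 = (2*3/(4 + 3))*114 + 85 = (2*3/7)*114 + 85 = (2*3*(1/7))*114 + 85 = (6/7)*114 + 85 = 684/7 + 85 = 1279/7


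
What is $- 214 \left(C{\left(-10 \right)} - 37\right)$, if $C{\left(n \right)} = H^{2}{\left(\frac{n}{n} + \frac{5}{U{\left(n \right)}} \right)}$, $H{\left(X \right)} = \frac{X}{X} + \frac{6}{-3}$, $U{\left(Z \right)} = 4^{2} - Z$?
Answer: $7704$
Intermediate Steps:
$U{\left(Z \right)} = 16 - Z$
$H{\left(X \right)} = -1$ ($H{\left(X \right)} = 1 + 6 \left(- \frac{1}{3}\right) = 1 - 2 = -1$)
$C{\left(n \right)} = 1$ ($C{\left(n \right)} = \left(-1\right)^{2} = 1$)
$- 214 \left(C{\left(-10 \right)} - 37\right) = - 214 \left(1 - 37\right) = \left(-214\right) \left(-36\right) = 7704$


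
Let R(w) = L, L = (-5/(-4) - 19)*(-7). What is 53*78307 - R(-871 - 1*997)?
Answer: 16600587/4 ≈ 4.1501e+6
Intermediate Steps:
L = 497/4 (L = (-5*(-¼) - 19)*(-7) = (5/4 - 19)*(-7) = -71/4*(-7) = 497/4 ≈ 124.25)
R(w) = 497/4
53*78307 - R(-871 - 1*997) = 53*78307 - 1*497/4 = 4150271 - 497/4 = 16600587/4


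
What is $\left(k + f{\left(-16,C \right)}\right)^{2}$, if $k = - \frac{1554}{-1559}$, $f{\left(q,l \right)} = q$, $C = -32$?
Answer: $\frac{547092100}{2430481} \approx 225.1$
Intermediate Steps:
$k = \frac{1554}{1559}$ ($k = \left(-1554\right) \left(- \frac{1}{1559}\right) = \frac{1554}{1559} \approx 0.99679$)
$\left(k + f{\left(-16,C \right)}\right)^{2} = \left(\frac{1554}{1559} - 16\right)^{2} = \left(- \frac{23390}{1559}\right)^{2} = \frac{547092100}{2430481}$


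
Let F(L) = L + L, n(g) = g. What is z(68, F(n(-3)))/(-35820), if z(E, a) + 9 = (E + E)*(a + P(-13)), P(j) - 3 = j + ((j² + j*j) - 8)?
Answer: -8539/7164 ≈ -1.1919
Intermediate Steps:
P(j) = -5 + j + 2*j² (P(j) = 3 + (j + ((j² + j*j) - 8)) = 3 + (j + ((j² + j²) - 8)) = 3 + (j + (2*j² - 8)) = 3 + (j + (-8 + 2*j²)) = 3 + (-8 + j + 2*j²) = -5 + j + 2*j²)
F(L) = 2*L
z(E, a) = -9 + 2*E*(320 + a) (z(E, a) = -9 + (E + E)*(a + (-5 - 13 + 2*(-13)²)) = -9 + (2*E)*(a + (-5 - 13 + 2*169)) = -9 + (2*E)*(a + (-5 - 13 + 338)) = -9 + (2*E)*(a + 320) = -9 + (2*E)*(320 + a) = -9 + 2*E*(320 + a))
z(68, F(n(-3)))/(-35820) = (-9 + 640*68 + 2*68*(2*(-3)))/(-35820) = (-9 + 43520 + 2*68*(-6))*(-1/35820) = (-9 + 43520 - 816)*(-1/35820) = 42695*(-1/35820) = -8539/7164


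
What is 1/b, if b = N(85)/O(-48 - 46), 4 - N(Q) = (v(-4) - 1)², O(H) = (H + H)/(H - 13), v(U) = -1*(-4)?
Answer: -188/535 ≈ -0.35140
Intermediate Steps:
v(U) = 4
O(H) = 2*H/(-13 + H) (O(H) = (2*H)/(-13 + H) = 2*H/(-13 + H))
N(Q) = -5 (N(Q) = 4 - (4 - 1)² = 4 - 1*3² = 4 - 1*9 = 4 - 9 = -5)
b = -535/188 (b = -5*(-13 + (-48 - 46))/(2*(-48 - 46)) = -5/(2*(-94)/(-13 - 94)) = -5/(2*(-94)/(-107)) = -5/(2*(-94)*(-1/107)) = -5/188/107 = -5*107/188 = -535/188 ≈ -2.8457)
1/b = 1/(-535/188) = -188/535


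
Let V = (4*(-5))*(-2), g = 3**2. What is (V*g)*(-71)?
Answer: -25560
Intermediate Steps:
g = 9
V = 40 (V = -20*(-2) = 40)
(V*g)*(-71) = (40*9)*(-71) = 360*(-71) = -25560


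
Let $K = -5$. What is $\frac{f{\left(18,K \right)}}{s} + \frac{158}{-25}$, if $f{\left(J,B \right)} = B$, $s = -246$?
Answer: $- \frac{38743}{6150} \approx -6.2997$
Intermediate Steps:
$\frac{f{\left(18,K \right)}}{s} + \frac{158}{-25} = - \frac{5}{-246} + \frac{158}{-25} = \left(-5\right) \left(- \frac{1}{246}\right) + 158 \left(- \frac{1}{25}\right) = \frac{5}{246} - \frac{158}{25} = - \frac{38743}{6150}$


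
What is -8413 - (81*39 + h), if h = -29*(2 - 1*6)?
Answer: -11688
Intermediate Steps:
h = 116 (h = -29*(2 - 6) = -29*(-4) = 116)
-8413 - (81*39 + h) = -8413 - (81*39 + 116) = -8413 - (3159 + 116) = -8413 - 1*3275 = -8413 - 3275 = -11688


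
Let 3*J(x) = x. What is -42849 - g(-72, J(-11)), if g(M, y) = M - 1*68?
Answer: -42709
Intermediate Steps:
J(x) = x/3
g(M, y) = -68 + M (g(M, y) = M - 68 = -68 + M)
-42849 - g(-72, J(-11)) = -42849 - (-68 - 72) = -42849 - 1*(-140) = -42849 + 140 = -42709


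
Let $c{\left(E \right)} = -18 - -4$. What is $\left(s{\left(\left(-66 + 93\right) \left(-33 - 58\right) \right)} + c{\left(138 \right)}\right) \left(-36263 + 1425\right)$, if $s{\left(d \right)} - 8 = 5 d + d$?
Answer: $513790824$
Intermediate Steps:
$s{\left(d \right)} = 8 + 6 d$ ($s{\left(d \right)} = 8 + \left(5 d + d\right) = 8 + 6 d$)
$c{\left(E \right)} = -14$ ($c{\left(E \right)} = -18 + 4 = -14$)
$\left(s{\left(\left(-66 + 93\right) \left(-33 - 58\right) \right)} + c{\left(138 \right)}\right) \left(-36263 + 1425\right) = \left(\left(8 + 6 \left(-66 + 93\right) \left(-33 - 58\right)\right) - 14\right) \left(-36263 + 1425\right) = \left(\left(8 + 6 \cdot 27 \left(-91\right)\right) - 14\right) \left(-34838\right) = \left(\left(8 + 6 \left(-2457\right)\right) - 14\right) \left(-34838\right) = \left(\left(8 - 14742\right) - 14\right) \left(-34838\right) = \left(-14734 - 14\right) \left(-34838\right) = \left(-14748\right) \left(-34838\right) = 513790824$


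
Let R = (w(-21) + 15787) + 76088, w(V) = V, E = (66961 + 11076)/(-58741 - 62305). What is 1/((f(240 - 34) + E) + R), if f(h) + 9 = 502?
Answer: 121046/11178156925 ≈ 1.0829e-5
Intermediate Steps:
f(h) = 493 (f(h) = -9 + 502 = 493)
E = -78037/121046 (E = 78037/(-121046) = 78037*(-1/121046) = -78037/121046 ≈ -0.64469)
R = 91854 (R = (-21 + 15787) + 76088 = 15766 + 76088 = 91854)
1/((f(240 - 34) + E) + R) = 1/((493 - 78037/121046) + 91854) = 1/(59597641/121046 + 91854) = 1/(11178156925/121046) = 121046/11178156925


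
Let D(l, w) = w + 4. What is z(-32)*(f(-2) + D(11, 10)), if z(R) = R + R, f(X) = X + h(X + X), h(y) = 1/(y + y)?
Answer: -760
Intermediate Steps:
h(y) = 1/(2*y)
f(X) = X + 1/(4*X) (f(X) = X + 1/(2*(X + X)) = X + 1/(2*((2*X))) = X + (1/(2*X))/2 = X + 1/(4*X))
z(R) = 2*R
D(l, w) = 4 + w
z(-32)*(f(-2) + D(11, 10)) = (2*(-32))*((-2 + (1/4)/(-2)) + (4 + 10)) = -64*((-2 + (1/4)*(-1/2)) + 14) = -64*((-2 - 1/8) + 14) = -64*(-17/8 + 14) = -64*95/8 = -760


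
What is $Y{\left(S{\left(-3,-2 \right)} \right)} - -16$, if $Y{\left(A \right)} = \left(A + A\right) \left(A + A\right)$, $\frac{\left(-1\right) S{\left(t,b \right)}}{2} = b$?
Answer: $80$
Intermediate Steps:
$S{\left(t,b \right)} = - 2 b$
$Y{\left(A \right)} = 4 A^{2}$ ($Y{\left(A \right)} = 2 A 2 A = 4 A^{2}$)
$Y{\left(S{\left(-3,-2 \right)} \right)} - -16 = 4 \left(\left(-2\right) \left(-2\right)\right)^{2} - -16 = 4 \cdot 4^{2} + 16 = 4 \cdot 16 + 16 = 64 + 16 = 80$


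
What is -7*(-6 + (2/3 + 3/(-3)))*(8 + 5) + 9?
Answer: 1756/3 ≈ 585.33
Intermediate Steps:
-7*(-6 + (2/3 + 3/(-3)))*(8 + 5) + 9 = -7*(-6 + (2*(1/3) + 3*(-1/3)))*13 + 9 = -7*(-6 + (2/3 - 1))*13 + 9 = -7*(-6 - 1/3)*13 + 9 = -(-133)*13/3 + 9 = -7*(-247/3) + 9 = 1729/3 + 9 = 1756/3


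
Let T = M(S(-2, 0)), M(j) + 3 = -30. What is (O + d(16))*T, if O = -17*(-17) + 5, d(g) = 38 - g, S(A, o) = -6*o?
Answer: -10428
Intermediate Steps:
M(j) = -33 (M(j) = -3 - 30 = -33)
T = -33
O = 294 (O = 289 + 5 = 294)
(O + d(16))*T = (294 + (38 - 1*16))*(-33) = (294 + (38 - 16))*(-33) = (294 + 22)*(-33) = 316*(-33) = -10428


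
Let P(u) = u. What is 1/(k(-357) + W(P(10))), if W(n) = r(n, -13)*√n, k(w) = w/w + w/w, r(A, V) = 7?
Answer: -1/243 + 7*√10/486 ≈ 0.041432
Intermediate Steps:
k(w) = 2 (k(w) = 1 + 1 = 2)
W(n) = 7*√n
1/(k(-357) + W(P(10))) = 1/(2 + 7*√10)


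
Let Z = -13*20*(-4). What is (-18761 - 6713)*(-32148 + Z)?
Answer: 792445192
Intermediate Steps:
Z = 1040 (Z = -260*(-4) = 1040)
(-18761 - 6713)*(-32148 + Z) = (-18761 - 6713)*(-32148 + 1040) = -25474*(-31108) = 792445192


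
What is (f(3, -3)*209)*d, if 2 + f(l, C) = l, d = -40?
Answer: -8360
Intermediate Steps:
f(l, C) = -2 + l
(f(3, -3)*209)*d = ((-2 + 3)*209)*(-40) = (1*209)*(-40) = 209*(-40) = -8360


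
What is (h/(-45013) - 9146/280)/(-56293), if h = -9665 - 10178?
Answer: 203066429/354748353260 ≈ 0.00057242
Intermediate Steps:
h = -19843
(h/(-45013) - 9146/280)/(-56293) = (-19843/(-45013) - 9146/280)/(-56293) = (-19843*(-1/45013) - 9146*1/280)*(-1/56293) = (19843/45013 - 4573/140)*(-1/56293) = -203066429/6301820*(-1/56293) = 203066429/354748353260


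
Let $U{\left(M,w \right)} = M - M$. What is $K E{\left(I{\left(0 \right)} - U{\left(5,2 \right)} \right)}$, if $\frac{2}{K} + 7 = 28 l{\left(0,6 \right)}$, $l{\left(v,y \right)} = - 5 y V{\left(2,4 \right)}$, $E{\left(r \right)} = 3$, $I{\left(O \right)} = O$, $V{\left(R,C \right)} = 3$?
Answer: $- \frac{6}{2527} \approx -0.0023744$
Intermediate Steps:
$U{\left(M,w \right)} = 0$
$l{\left(v,y \right)} = - 15 y$ ($l{\left(v,y \right)} = - 5 y 3 = - 15 y$)
$K = - \frac{2}{2527}$ ($K = \frac{2}{-7 + 28 \left(\left(-15\right) 6\right)} = \frac{2}{-7 + 28 \left(-90\right)} = \frac{2}{-7 - 2520} = \frac{2}{-2527} = 2 \left(- \frac{1}{2527}\right) = - \frac{2}{2527} \approx -0.00079145$)
$K E{\left(I{\left(0 \right)} - U{\left(5,2 \right)} \right)} = \left(- \frac{2}{2527}\right) 3 = - \frac{6}{2527}$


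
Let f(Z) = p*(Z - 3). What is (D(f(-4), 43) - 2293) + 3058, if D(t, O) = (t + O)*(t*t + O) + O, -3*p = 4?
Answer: 205663/27 ≈ 7617.1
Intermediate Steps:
p = -4/3 (p = -⅓*4 = -4/3 ≈ -1.3333)
f(Z) = 4 - 4*Z/3 (f(Z) = -4*(Z - 3)/3 = -4*(-3 + Z)/3 = 4 - 4*Z/3)
D(t, O) = O + (O + t)*(O + t²) (D(t, O) = (O + t)*(t² + O) + O = (O + t)*(O + t²) + O = O + (O + t)*(O + t²))
(D(f(-4), 43) - 2293) + 3058 = ((43 + 43² + (4 - 4/3*(-4))³ + 43*(4 - 4/3*(-4)) + 43*(4 - 4/3*(-4))²) - 2293) + 3058 = ((43 + 1849 + (4 + 16/3)³ + 43*(4 + 16/3) + 43*(4 + 16/3)²) - 2293) + 3058 = ((43 + 1849 + (28/3)³ + 43*(28/3) + 43*(28/3)²) - 2293) + 3058 = ((43 + 1849 + 21952/27 + 1204/3 + 43*(784/9)) - 2293) + 3058 = ((43 + 1849 + 21952/27 + 1204/3 + 33712/9) - 2293) + 3058 = (185008/27 - 2293) + 3058 = 123097/27 + 3058 = 205663/27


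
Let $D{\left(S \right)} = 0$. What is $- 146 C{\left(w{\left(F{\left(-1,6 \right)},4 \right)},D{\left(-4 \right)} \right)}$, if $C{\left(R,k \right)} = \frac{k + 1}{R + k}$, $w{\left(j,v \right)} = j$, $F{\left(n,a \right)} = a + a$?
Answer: $- \frac{73}{6} \approx -12.167$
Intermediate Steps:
$F{\left(n,a \right)} = 2 a$
$C{\left(R,k \right)} = \frac{1 + k}{R + k}$
$- 146 C{\left(w{\left(F{\left(-1,6 \right)},4 \right)},D{\left(-4 \right)} \right)} = - 146 \frac{1 + 0}{2 \cdot 6 + 0} = - 146 \frac{1}{12 + 0} \cdot 1 = - 146 \cdot \frac{1}{12} \cdot 1 = \left(-146\right) \frac{1}{12} = - \frac{73}{6}$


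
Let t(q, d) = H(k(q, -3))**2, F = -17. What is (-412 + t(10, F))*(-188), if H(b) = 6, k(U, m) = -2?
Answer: 70688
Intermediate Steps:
t(q, d) = 36 (t(q, d) = 6**2 = 36)
(-412 + t(10, F))*(-188) = (-412 + 36)*(-188) = -376*(-188) = 70688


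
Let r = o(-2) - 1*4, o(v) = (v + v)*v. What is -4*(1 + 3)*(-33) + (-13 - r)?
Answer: 511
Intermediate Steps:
o(v) = 2*v² (o(v) = (2*v)*v = 2*v²)
r = 4 (r = 2*(-2)² - 1*4 = 2*4 - 4 = 8 - 4 = 4)
-4*(1 + 3)*(-33) + (-13 - r) = -4*(1 + 3)*(-33) + (-13 - 1*4) = -4*4*(-33) + (-13 - 4) = -16*(-33) - 17 = 528 - 17 = 511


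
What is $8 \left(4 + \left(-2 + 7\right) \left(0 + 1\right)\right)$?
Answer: $72$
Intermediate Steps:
$8 \left(4 + \left(-2 + 7\right) \left(0 + 1\right)\right) = 8 \left(4 + 5 \cdot 1\right) = 8 \left(4 + 5\right) = 8 \cdot 9 = 72$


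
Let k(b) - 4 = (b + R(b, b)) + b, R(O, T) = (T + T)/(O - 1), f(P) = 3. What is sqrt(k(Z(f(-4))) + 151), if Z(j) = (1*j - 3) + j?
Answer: 2*sqrt(41) ≈ 12.806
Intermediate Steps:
Z(j) = -3 + 2*j (Z(j) = (j - 3) + j = (-3 + j) + j = -3 + 2*j)
R(O, T) = 2*T/(-1 + O) (R(O, T) = (2*T)/(-1 + O) = 2*T/(-1 + O))
k(b) = 4 + 2*b + 2*b/(-1 + b) (k(b) = 4 + ((b + 2*b/(-1 + b)) + b) = 4 + (2*b + 2*b/(-1 + b)) = 4 + 2*b + 2*b/(-1 + b))
sqrt(k(Z(f(-4))) + 151) = sqrt(2*(-2 + (-3 + 2*3)**2 + 2*(-3 + 2*3))/(-1 + (-3 + 2*3)) + 151) = sqrt(2*(-2 + (-3 + 6)**2 + 2*(-3 + 6))/(-1 + (-3 + 6)) + 151) = sqrt(2*(-2 + 3**2 + 2*3)/(-1 + 3) + 151) = sqrt(2*(-2 + 9 + 6)/2 + 151) = sqrt(2*(1/2)*13 + 151) = sqrt(13 + 151) = sqrt(164) = 2*sqrt(41)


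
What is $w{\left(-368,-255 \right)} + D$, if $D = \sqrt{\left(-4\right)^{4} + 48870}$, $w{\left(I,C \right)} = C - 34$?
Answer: $-289 + 11 \sqrt{406} \approx -67.356$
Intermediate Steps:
$w{\left(I,C \right)} = -34 + C$ ($w{\left(I,C \right)} = C - 34 = -34 + C$)
$D = 11 \sqrt{406}$ ($D = \sqrt{256 + 48870} = \sqrt{49126} = 11 \sqrt{406} \approx 221.64$)
$w{\left(-368,-255 \right)} + D = \left(-34 - 255\right) + 11 \sqrt{406} = -289 + 11 \sqrt{406}$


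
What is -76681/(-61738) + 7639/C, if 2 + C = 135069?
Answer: 10828689209/8338766446 ≈ 1.2986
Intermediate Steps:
C = 135067 (C = -2 + 135069 = 135067)
-76681/(-61738) + 7639/C = -76681/(-61738) + 7639/135067 = -76681*(-1/61738) + 7639*(1/135067) = 76681/61738 + 7639/135067 = 10828689209/8338766446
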